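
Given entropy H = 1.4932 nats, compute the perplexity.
4.4513

Perplexity is e^H (or exp(H) for natural log).

H = 1.4932 nats
Perplexity = e^1.4932 = 4.4513

Interpretation: The model's uncertainty is equivalent to choosing uniformly among 4.5 options.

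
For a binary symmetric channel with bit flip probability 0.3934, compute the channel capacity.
0.0330 bits

For a binary symmetric channel (BSC) with error probability p:
Capacity C = 1 - H(p) bits per symbol

where H(p) = -p log₂(p) - (1-p) log₂(1-p) is the binary entropy function.

H(0.3934) = 0.9670 bits
C = 1 - 0.9670 = 0.0330 bits per symbol

This means we can reliably transmit up to 0.0330 bits of information per channel use.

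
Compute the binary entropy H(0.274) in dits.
0.2550 dits

The binary entropy function is:
H(p) = -p log(p) - (1-p) log(1-p)

H(0.274) = -0.274 × log_10(0.274) - 0.726 × log_10(0.726)
H(0.274) = 0.2550 dits

Note: Binary entropy is maximized at p=0.5 (H=1 bit) and minimized at p=0 or p=1 (H=0).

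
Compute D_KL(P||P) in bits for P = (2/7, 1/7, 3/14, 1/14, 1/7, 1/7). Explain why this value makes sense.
0.0000 bits

KL divergence satisfies the Gibbs inequality: D_KL(P||Q) ≥ 0 for all distributions P, Q.

D_KL(P||Q) = Σ p(x) log(p(x)/q(x))
Each term is p(x) × log_2(p(x)/p(x)) = p(x) × log_2(1) = 0, so the sum is 0.
D_KL(P||Q) = 0.0000 bits

When P = Q, the KL divergence is exactly 0, as there is no 'divergence' between identical distributions.

This non-negativity is a fundamental property: relative entropy cannot be negative because it measures how different Q is from P.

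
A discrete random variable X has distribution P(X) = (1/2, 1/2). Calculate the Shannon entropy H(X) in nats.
0.6931 nats

Shannon entropy is H(X) = -Σ p(x) log p(x).

For P = (1/2, 1/2):
H = -1/2 × log_e(1/2) -1/2 × log_e(1/2)
H = 0.6931 nats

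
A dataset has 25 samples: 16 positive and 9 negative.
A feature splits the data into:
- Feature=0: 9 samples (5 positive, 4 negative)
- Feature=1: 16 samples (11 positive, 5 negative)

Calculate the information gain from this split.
0.0124 bits

Information Gain = H(Y) - H(Y|Feature)

Before split:
P(positive) = 16/25 = 0.6400
H(Y) = 0.9427 bits

After split:
Feature=0: H = 0.9911 bits (weight = 9/25)
Feature=1: H = 0.8960 bits (weight = 16/25)
H(Y|Feature) = (9/25)×0.9911 + (16/25)×0.8960 = 0.9303 bits

Information Gain = 0.9427 - 0.9303 = 0.0124 bits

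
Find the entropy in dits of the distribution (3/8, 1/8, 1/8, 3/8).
0.5452 dits

Shannon entropy is H(X) = -Σ p(x) log p(x).

For P = (3/8, 1/8, 1/8, 3/8):
H = -3/8 × log_10(3/8) -1/8 × log_10(1/8) -1/8 × log_10(1/8) -3/8 × log_10(3/8)
H = 0.5452 dits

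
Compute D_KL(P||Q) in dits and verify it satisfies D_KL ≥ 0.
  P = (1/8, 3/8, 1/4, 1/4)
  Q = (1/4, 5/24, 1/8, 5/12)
0.0779 dits

KL divergence satisfies the Gibbs inequality: D_KL(P||Q) ≥ 0 for all distributions P, Q.

D_KL(P||Q) = Σ p(x) log(p(x)/q(x))
Term by term:
  x=0: 1/8 × log_10[(1/8)/(1/4)] = -0.0376
  x=1: 3/8 × log_10[(3/8)/(5/24)] = 0.0957
  x=2: 1/4 × log_10[(1/4)/(1/8)] = 0.0753
  x=3: 1/4 × log_10[(1/4)/(5/12)] = -0.0555
D_KL(P||Q) = 0.0779 dits

D_KL(P||Q) = 0.0779 ≥ 0 ✓

This non-negativity is a fundamental property: relative entropy cannot be negative because it measures how different Q is from P.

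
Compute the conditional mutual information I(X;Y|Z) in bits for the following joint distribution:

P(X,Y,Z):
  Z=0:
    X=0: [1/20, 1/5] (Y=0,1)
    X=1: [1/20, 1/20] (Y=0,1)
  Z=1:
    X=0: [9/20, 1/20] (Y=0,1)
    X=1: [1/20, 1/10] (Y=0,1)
0.1559 bits

Conditional mutual information: I(X;Y|Z) = H(X|Z) + H(Y|Z) - H(X,Y|Z)

H(Z) = 0.9341
H(X,Z) = 1.7427 → H(X|Z) = 0.8087
H(Y,Z) = 1.7427 → H(Y|Z) = 0.8087
H(X,Y,Z) = 2.3955 → H(X,Y|Z) = 1.4614

I(X;Y|Z) = 0.8087 + 0.8087 - 1.4614 = 0.1559 bits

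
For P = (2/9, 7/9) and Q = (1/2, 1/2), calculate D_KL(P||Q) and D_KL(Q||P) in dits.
D_KL(P||Q) = 0.0710, D_KL(Q||P) = 0.0801

KL divergence is not symmetric: D_KL(P||Q) ≠ D_KL(Q||P) in general.

D_KL(P||Q) = 0.0710 dits
D_KL(Q||P) = 0.0801 dits

No, they are not equal!

This asymmetry is why KL divergence is not a true distance metric.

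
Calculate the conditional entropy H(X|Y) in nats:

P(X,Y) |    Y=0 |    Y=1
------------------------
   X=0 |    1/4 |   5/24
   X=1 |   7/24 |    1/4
0.6896 nats

Using the chain rule: H(X|Y) = H(X,Y) - H(Y)

First, compute H(X,Y) = 1.3793 nats

Marginal P(Y) = (13/24, 11/24)
H(Y) = 0.6897 nats

H(X|Y) = H(X,Y) - H(Y) = 1.3793 - 0.6897 = 0.6896 nats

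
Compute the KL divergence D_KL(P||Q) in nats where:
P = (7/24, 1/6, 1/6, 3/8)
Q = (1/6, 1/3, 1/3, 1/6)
0.2363 nats

KL divergence: D_KL(P||Q) = Σ p(x) log(p(x)/q(x))

Computing term by term:
  x=0: 7/24 × log_e[(7/24)/(1/6)] = 7/24 × 0.5596 = 0.1632
  x=1: 1/6 × log_e[(1/6)/(1/3)] = 1/6 × -0.6931 = -0.1155
  x=2: 1/6 × log_e[(1/6)/(1/3)] = 1/6 × -0.6931 = -0.1155
  x=3: 3/8 × log_e[(3/8)/(1/6)] = 3/8 × 0.8109 = 0.3041

D_KL(P||Q) = 0.2363 nats

Note: KL divergence is always non-negative and equals 0 iff P = Q.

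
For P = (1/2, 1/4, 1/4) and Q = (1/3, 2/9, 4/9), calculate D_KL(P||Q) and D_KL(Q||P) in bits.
D_KL(P||Q) = 0.1274, D_KL(Q||P) = 0.1362

KL divergence is not symmetric: D_KL(P||Q) ≠ D_KL(Q||P) in general.

D_KL(P||Q) = 0.1274 bits
D_KL(Q||P) = 0.1362 bits

No, they are not equal!

This asymmetry is why KL divergence is not a true distance metric.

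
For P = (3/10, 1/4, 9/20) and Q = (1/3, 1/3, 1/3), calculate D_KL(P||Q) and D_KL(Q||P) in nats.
D_KL(P||Q) = 0.0315, D_KL(Q||P) = 0.0310

KL divergence is not symmetric: D_KL(P||Q) ≠ D_KL(Q||P) in general.

D_KL(P||Q) = 0.0315 nats
D_KL(Q||P) = 0.0310 nats

No, they are not equal!

This asymmetry is why KL divergence is not a true distance metric.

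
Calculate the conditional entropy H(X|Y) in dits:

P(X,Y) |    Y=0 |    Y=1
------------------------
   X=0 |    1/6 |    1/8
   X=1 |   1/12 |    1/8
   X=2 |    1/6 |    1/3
0.4392 dits

Using the chain rule: H(X|Y) = H(X,Y) - H(Y)

First, compute H(X,Y) = 0.7341 dits

Marginal P(Y) = (5/12, 7/12)
H(Y) = 0.2950 dits

H(X|Y) = H(X,Y) - H(Y) = 0.7341 - 0.2950 = 0.4392 dits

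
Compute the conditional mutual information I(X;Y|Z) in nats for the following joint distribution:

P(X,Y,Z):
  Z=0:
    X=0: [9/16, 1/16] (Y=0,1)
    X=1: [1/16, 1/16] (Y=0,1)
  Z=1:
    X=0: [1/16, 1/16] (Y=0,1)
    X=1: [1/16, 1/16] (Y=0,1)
0.0481 nats

Conditional mutual information: I(X;Y|Z) = H(X|Z) + H(Y|Z) - H(X,Y|Z)

H(Z) = 0.5623
H(X,Z) = 1.0735 → H(X|Z) = 0.5112
H(Y,Z) = 1.0735 → H(Y|Z) = 0.5112
H(X,Y,Z) = 1.5366 → H(X,Y|Z) = 0.9743

I(X;Y|Z) = 0.5112 + 0.5112 - 0.9743 = 0.0481 nats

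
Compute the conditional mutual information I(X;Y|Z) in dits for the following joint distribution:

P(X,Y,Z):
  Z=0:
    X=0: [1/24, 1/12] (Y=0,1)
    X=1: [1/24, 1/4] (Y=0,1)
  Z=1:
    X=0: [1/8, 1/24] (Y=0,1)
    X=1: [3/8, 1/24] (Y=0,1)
0.0084 dits

Conditional mutual information: I(X;Y|Z) = H(X|Z) + H(Y|Z) - H(X,Y|Z)

H(Z) = 0.2950
H(X,Z) = 0.5571 → H(X|Z) = 0.2621
H(Y,Z) = 0.4894 → H(Y|Z) = 0.1944
H(X,Y,Z) = 0.7431 → H(X,Y|Z) = 0.4481

I(X;Y|Z) = 0.2621 + 0.1944 - 0.4481 = 0.0084 dits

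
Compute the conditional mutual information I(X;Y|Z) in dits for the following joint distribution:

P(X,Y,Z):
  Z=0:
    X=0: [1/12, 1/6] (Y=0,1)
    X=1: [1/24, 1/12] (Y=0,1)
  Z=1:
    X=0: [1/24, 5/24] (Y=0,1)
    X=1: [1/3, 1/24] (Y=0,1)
0.0769 dits

Conditional mutual information: I(X;Y|Z) = H(X|Z) + H(Y|Z) - H(X,Y|Z)

H(Z) = 0.2873
H(X,Z) = 0.5737 → H(X|Z) = 0.2863
H(Y,Z) = 0.5737 → H(Y|Z) = 0.2863
H(X,Y,Z) = 0.7830 → H(X,Y|Z) = 0.4957

I(X;Y|Z) = 0.2863 + 0.2863 - 0.4957 = 0.0769 dits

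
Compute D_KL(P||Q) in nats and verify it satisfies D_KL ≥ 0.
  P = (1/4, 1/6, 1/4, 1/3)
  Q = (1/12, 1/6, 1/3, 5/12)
0.1284 nats

KL divergence satisfies the Gibbs inequality: D_KL(P||Q) ≥ 0 for all distributions P, Q.

D_KL(P||Q) = Σ p(x) log(p(x)/q(x))
Term by term:
  x=0: 1/4 × log_e[(1/4)/(1/12)] = 0.2747
  x=1: 1/6 × log_e[(1/6)/(1/6)] = 0.0000
  x=2: 1/4 × log_e[(1/4)/(1/3)] = -0.0719
  x=3: 1/3 × log_e[(1/3)/(5/12)] = -0.0744
D_KL(P||Q) = 0.1284 nats

D_KL(P||Q) = 0.1284 ≥ 0 ✓

This non-negativity is a fundamental property: relative entropy cannot be negative because it measures how different Q is from P.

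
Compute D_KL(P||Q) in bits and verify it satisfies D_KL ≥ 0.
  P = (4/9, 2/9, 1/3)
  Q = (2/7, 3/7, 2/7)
0.1469 bits

KL divergence satisfies the Gibbs inequality: D_KL(P||Q) ≥ 0 for all distributions P, Q.

D_KL(P||Q) = Σ p(x) log(p(x)/q(x))
Term by term:
  x=0: 4/9 × log_2[(4/9)/(2/7)] = 0.2833
  x=1: 2/9 × log_2[(2/9)/(3/7)] = -0.2106
  x=2: 1/3 × log_2[(1/3)/(2/7)] = 0.0741
D_KL(P||Q) = 0.1469 bits

D_KL(P||Q) = 0.1469 ≥ 0 ✓

This non-negativity is a fundamental property: relative entropy cannot be negative because it measures how different Q is from P.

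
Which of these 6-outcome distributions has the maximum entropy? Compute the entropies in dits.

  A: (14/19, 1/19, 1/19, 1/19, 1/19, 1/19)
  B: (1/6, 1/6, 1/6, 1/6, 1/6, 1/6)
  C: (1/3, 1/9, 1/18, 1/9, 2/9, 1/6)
B

For a discrete distribution over n outcomes, entropy is maximized by the uniform distribution.

Computing entropies:
H(A) = 0.4342 dits
H(B) = 0.7782 dits
H(C) = 0.7157 dits

The uniform distribution (where all probabilities equal 1/6) achieves the maximum entropy of log_10(6) = 0.7782 dits.

Distribution B has the highest entropy.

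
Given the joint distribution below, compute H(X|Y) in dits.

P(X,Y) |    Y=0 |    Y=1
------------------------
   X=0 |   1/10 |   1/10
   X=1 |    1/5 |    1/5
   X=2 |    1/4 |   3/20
0.4548 dits

Using the chain rule: H(X|Y) = H(X,Y) - H(Y)

First, compute H(X,Y) = 0.7537 dits

Marginal P(Y) = (11/20, 9/20)
H(Y) = 0.2989 dits

H(X|Y) = H(X,Y) - H(Y) = 0.7537 - 0.2989 = 0.4548 dits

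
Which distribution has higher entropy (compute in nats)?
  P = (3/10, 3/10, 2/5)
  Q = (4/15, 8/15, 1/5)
P

Computing entropies in nats:
H(P) = 1.0889
H(Q) = 1.0096

Distribution P has higher entropy.

Intuition: The distribution closer to uniform (more spread out) has higher entropy.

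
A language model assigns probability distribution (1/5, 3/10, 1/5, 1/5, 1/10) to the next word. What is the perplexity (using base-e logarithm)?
4.7451

Perplexity is e^H (or exp(H) for natural log).

First, H = -Σ p log p = 1.5571 nats
Perplexity = e^1.5571 = 4.7451

Interpretation: The model's uncertainty is equivalent to choosing uniformly among 4.7 options.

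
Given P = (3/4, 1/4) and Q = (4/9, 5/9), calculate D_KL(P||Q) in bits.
0.2782 bits

KL divergence: D_KL(P||Q) = Σ p(x) log(p(x)/q(x))

Computing term by term:
  x=0: 3/4 × log_2[(3/4)/(4/9)] = 3/4 × 0.7549 = 0.5662
  x=1: 1/4 × log_2[(1/4)/(5/9)] = 1/4 × -1.1520 = -0.2880

D_KL(P||Q) = 0.2782 bits

Note: KL divergence is always non-negative and equals 0 iff P = Q.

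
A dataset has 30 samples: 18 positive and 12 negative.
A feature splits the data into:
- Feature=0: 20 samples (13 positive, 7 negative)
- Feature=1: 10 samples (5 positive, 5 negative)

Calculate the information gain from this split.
0.0149 bits

Information Gain = H(Y) - H(Y|Feature)

Before split:
P(positive) = 18/30 = 0.6000
H(Y) = 0.9710 bits

After split:
Feature=0: H = 0.9341 bits (weight = 20/30)
Feature=1: H = 1.0000 bits (weight = 10/30)
H(Y|Feature) = (20/30)×0.9341 + (10/30)×1.0000 = 0.9560 bits

Information Gain = 0.9710 - 0.9560 = 0.0149 bits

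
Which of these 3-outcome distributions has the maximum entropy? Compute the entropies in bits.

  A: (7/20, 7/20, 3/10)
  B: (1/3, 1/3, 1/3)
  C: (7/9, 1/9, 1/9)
B

For a discrete distribution over n outcomes, entropy is maximized by the uniform distribution.

Computing entropies:
H(A) = 1.5813 bits
H(B) = 1.5850 bits
H(C) = 0.9864 bits

The uniform distribution (where all probabilities equal 1/3) achieves the maximum entropy of log_2(3) = 1.5850 bits.

Distribution B has the highest entropy.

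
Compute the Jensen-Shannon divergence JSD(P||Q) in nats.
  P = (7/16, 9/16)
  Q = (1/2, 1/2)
0.0020 nats

Jensen-Shannon divergence is:
JSD(P||Q) = 0.5 × D_KL(P||M) + 0.5 × D_KL(Q||M)
where M = 0.5 × (P + Q) is the mixture distribution.

M = 0.5 × (7/16, 9/16) + 0.5 × (1/2, 1/2) = (15/32, 17/32)

D_KL(P||M) = 0.0020 nats
D_KL(Q||M) = 0.0020 nats

JSD(P||Q) = 0.5 × 0.0020 + 0.5 × 0.0020 = 0.0020 nats

Unlike KL divergence, JSD is symmetric and bounded: 0 ≤ JSD ≤ log(2).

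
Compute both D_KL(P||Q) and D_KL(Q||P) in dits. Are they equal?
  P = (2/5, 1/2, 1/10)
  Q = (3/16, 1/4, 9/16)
D_KL(P||Q) = 0.2071, D_KL(Q||P) = 0.2850

KL divergence is not symmetric: D_KL(P||Q) ≠ D_KL(Q||P) in general.

D_KL(P||Q) = 0.2071 dits
D_KL(Q||P) = 0.2850 dits

No, they are not equal!

This asymmetry is why KL divergence is not a true distance metric.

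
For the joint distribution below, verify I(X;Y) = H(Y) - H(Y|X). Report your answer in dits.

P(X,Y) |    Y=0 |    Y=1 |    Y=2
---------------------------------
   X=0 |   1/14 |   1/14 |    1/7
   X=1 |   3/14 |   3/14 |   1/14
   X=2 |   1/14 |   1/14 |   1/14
I(X;Y) = 0.0255 dits

Mutual information has multiple equivalent forms:
- I(X;Y) = H(X) - H(X|Y)
- I(X;Y) = H(Y) - H(Y|X)
- I(X;Y) = H(X) + H(Y) - H(X,Y)

Computing all quantities:
H(X) = 0.4493, H(Y) = 0.4748, H(X,Y) = 0.8986
H(X|Y) = 0.4238, H(Y|X) = 0.4493

Verification:
H(X) - H(X|Y) = 0.4493 - 0.4238 = 0.0255
H(Y) - H(Y|X) = 0.4748 - 0.4493 = 0.0255
H(X) + H(Y) - H(X,Y) = 0.4493 + 0.4748 - 0.8986 = 0.0255

All forms give I(X;Y) = 0.0255 dits. ✓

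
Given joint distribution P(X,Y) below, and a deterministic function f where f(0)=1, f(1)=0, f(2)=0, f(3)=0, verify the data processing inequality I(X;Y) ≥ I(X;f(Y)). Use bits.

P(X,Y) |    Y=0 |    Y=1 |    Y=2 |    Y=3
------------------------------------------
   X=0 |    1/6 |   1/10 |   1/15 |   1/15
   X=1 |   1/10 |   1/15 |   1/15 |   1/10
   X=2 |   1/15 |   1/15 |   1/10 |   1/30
I(X;Y) = 0.0522, I(X;f(Y)) = 0.0162, inequality holds: 0.0522 ≥ 0.0162

Data Processing Inequality: For any Markov chain X → Y → Z, we have I(X;Y) ≥ I(X;Z).

Here Z = f(Y) is a deterministic function of Y, forming X → Y → Z.

Original I(X;Y) = 0.0522 bits

After applying f:
P(X,Z) where Z=f(Y):
- P(X,Z=0) = P(X,Y=1) + P(X,Y=2) + P(X,Y=3)
- P(X,Z=1) = P(X,Y=0)

I(X;Z) = I(X;f(Y)) = 0.0162 bits

Verification: 0.0522 ≥ 0.0162 ✓

Information cannot be created by processing; the function f can only lose information about X.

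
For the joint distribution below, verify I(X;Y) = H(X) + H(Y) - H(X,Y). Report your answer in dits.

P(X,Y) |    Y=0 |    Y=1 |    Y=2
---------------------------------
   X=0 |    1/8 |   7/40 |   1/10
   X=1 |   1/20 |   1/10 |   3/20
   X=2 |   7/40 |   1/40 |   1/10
I(X;Y) = 0.0424 dits

Mutual information has multiple equivalent forms:
- I(X;Y) = H(X) - H(X|Y)
- I(X;Y) = H(Y) - H(Y|X)
- I(X;Y) = H(X) + H(Y) - H(X,Y)

Computing all quantities:
H(X) = 0.4729, H(Y) = 0.4760, H(X,Y) = 0.9065
H(X|Y) = 0.4305, H(Y|X) = 0.4336

Verification:
H(X) - H(X|Y) = 0.4729 - 0.4305 = 0.0424
H(Y) - H(Y|X) = 0.4760 - 0.4336 = 0.0424
H(X) + H(Y) - H(X,Y) = 0.4729 + 0.4760 - 0.9065 = 0.0424

All forms give I(X;Y) = 0.0424 dits. ✓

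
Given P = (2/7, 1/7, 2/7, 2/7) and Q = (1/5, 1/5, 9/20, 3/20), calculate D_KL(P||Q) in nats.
0.1082 nats

KL divergence: D_KL(P||Q) = Σ p(x) log(p(x)/q(x))

Computing term by term:
  x=0: 2/7 × log_e[(2/7)/(1/5)] = 2/7 × 0.3567 = 0.1019
  x=1: 1/7 × log_e[(1/7)/(1/5)] = 1/7 × -0.3365 = -0.0481
  x=2: 2/7 × log_e[(2/7)/(9/20)] = 2/7 × -0.4543 = -0.1298
  x=3: 2/7 × log_e[(2/7)/(3/20)] = 2/7 × 0.6444 = 0.1841

D_KL(P||Q) = 0.1082 nats

Note: KL divergence is always non-negative and equals 0 iff P = Q.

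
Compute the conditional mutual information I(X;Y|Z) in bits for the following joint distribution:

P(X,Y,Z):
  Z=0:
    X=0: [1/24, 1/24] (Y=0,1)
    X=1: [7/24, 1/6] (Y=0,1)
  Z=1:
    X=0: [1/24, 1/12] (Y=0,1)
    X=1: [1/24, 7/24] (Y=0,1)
0.0215 bits

Conditional mutual information: I(X;Y|Z) = H(X|Z) + H(Y|Z) - H(X,Y|Z)

H(Z) = 0.9950
H(X,Z) = 1.7179 → H(X|Z) = 0.7230
H(Y,Z) = 1.8292 → H(Y|Z) = 0.8342
H(X,Y,Z) = 2.5307 → H(X,Y|Z) = 1.5357

I(X;Y|Z) = 0.7230 + 0.8342 - 1.5357 = 0.0215 bits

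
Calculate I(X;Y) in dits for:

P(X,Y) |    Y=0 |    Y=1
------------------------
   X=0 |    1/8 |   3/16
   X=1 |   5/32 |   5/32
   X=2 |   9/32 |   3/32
0.0206 dits

Mutual information: I(X;Y) = H(X) + H(Y) - H(X,Y)

Marginals:
P(X) = (5/16, 5/16, 3/8), H(X) = 0.4755 dits
P(Y) = (9/16, 7/16), H(Y) = 0.2976 dits

Joint entropy: H(X,Y) = 0.7525 dits

I(X;Y) = 0.4755 + 0.2976 - 0.7525 = 0.0206 dits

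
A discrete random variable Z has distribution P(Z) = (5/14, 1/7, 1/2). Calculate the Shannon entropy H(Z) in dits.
0.4309 dits

Shannon entropy is H(X) = -Σ p(x) log p(x).

For P = (5/14, 1/7, 1/2):
H = -5/14 × log_10(5/14) -1/7 × log_10(1/7) -1/2 × log_10(1/2)
H = 0.4309 dits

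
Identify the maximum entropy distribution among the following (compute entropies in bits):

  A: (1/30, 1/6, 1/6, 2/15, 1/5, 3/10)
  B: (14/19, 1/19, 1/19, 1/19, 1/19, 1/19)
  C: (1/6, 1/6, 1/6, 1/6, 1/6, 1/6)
C

For a discrete distribution over n outcomes, entropy is maximized by the uniform distribution.

Computing entropies:
H(A) = 2.3983 bits
H(B) = 1.4425 bits
H(C) = 2.5850 bits

The uniform distribution (where all probabilities equal 1/6) achieves the maximum entropy of log_2(6) = 2.5850 bits.

Distribution C has the highest entropy.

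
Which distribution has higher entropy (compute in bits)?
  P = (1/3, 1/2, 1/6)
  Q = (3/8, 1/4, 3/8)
Q

Computing entropies in bits:
H(P) = 1.4591
H(Q) = 1.5613

Distribution Q has higher entropy.

Intuition: The distribution closer to uniform (more spread out) has higher entropy.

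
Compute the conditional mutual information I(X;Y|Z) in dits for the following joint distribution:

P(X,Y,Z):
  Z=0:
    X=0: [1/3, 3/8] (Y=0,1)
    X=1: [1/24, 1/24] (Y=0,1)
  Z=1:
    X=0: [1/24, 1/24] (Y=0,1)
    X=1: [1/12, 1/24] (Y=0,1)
0.0013 dits

Conditional mutual information: I(X;Y|Z) = H(X|Z) + H(Y|Z) - H(X,Y|Z)

H(Z) = 0.2222
H(X,Z) = 0.3988 → H(X|Z) = 0.1766
H(Y,Z) = 0.5210 → H(Y|Z) = 0.2987
H(X,Y,Z) = 0.6963 → H(X,Y|Z) = 0.4740

I(X;Y|Z) = 0.1766 + 0.2987 - 0.4740 = 0.0013 dits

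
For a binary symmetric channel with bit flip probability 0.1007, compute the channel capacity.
0.5288 bits

For a binary symmetric channel (BSC) with error probability p:
Capacity C = 1 - H(p) bits per symbol

where H(p) = -p log₂(p) - (1-p) log₂(1-p) is the binary entropy function.

H(0.1007) = 0.4712 bits
C = 1 - 0.4712 = 0.5288 bits per symbol

This means we can reliably transmit up to 0.5288 bits of information per channel use.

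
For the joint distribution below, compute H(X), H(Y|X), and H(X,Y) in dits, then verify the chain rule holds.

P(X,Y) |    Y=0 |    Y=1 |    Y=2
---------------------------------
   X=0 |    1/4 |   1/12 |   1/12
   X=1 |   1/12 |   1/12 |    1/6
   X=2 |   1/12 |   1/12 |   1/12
H(X,Y) = 0.9097, H(X) = 0.4680, H(Y|X) = 0.4418 (all in dits)

Chain rule: H(X,Y) = H(X) + H(Y|X)

Left side — joint entropy directly:
H(X,Y) = -Σ p(x,y) log p(x,y) = 0.9097 dits

Right side — compute H(Y|X) from the conditional distributions:
P(X) = (5/12, 1/3, 1/4), so H(X) = 0.4680 dits
H(Y|X) = Σ_x P(X=x) · H(Y|X=x):
  P(Y|X=0) = (3/5, 1/5, 1/5), H(Y|X=0) = 0.4127, weight P(X=0) = 5/12
  P(Y|X=1) = (1/4, 1/4, 1/2), H(Y|X=1) = 0.4515, weight P(X=1) = 1/3
  P(Y|X=2) = (1/3, 1/3, 1/3), H(Y|X=2) = 0.4771, weight P(X=2) = 1/4
H(Y|X) = 0.4418 dits

H(X) + H(Y|X) = 0.4680 + 0.4418 = 0.9097 dits

Both sides equal 0.9097 dits. ✓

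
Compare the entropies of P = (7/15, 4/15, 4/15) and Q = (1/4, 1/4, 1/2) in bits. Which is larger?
P

Computing entropies in bits:
H(P) = 1.5301
H(Q) = 1.5000

Distribution P has higher entropy.

Intuition: The distribution closer to uniform (more spread out) has higher entropy.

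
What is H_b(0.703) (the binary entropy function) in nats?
0.6083 nats

The binary entropy function is:
H(p) = -p log(p) - (1-p) log(1-p)

H(0.703) = -0.703 × log_e(0.703) - 0.297 × log_e(0.297)
H(0.703) = 0.6083 nats

Note: Binary entropy is maximized at p=0.5 (H=1 bit) and minimized at p=0 or p=1 (H=0).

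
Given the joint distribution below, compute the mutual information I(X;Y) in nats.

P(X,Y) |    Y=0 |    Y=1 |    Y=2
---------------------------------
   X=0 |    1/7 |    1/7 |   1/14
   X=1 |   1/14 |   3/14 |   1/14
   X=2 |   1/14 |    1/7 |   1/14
0.0214 nats

Mutual information: I(X;Y) = H(X) + H(Y) - H(X,Y)

Marginals:
P(X) = (5/14, 5/14, 2/7), H(X) = 1.0934 nats
P(Y) = (2/7, 1/2, 3/14), H(Y) = 1.0346 nats

Joint entropy: H(X,Y) = 2.1066 nats

I(X;Y) = 1.0934 + 1.0346 - 2.1066 = 0.0214 nats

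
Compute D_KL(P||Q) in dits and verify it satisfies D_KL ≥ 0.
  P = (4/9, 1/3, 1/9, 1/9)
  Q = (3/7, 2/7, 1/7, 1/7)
0.0051 dits

KL divergence satisfies the Gibbs inequality: D_KL(P||Q) ≥ 0 for all distributions P, Q.

D_KL(P||Q) = Σ p(x) log(p(x)/q(x))
Term by term:
  x=0: 4/9 × log_10[(4/9)/(3/7)] = 0.0070
  x=1: 1/3 × log_10[(1/3)/(2/7)] = 0.0223
  x=2: 1/9 × log_10[(1/9)/(1/7)] = -0.0121
  x=3: 1/9 × log_10[(1/9)/(1/7)] = -0.0121
D_KL(P||Q) = 0.0051 dits

D_KL(P||Q) = 0.0051 ≥ 0 ✓

This non-negativity is a fundamental property: relative entropy cannot be negative because it measures how different Q is from P.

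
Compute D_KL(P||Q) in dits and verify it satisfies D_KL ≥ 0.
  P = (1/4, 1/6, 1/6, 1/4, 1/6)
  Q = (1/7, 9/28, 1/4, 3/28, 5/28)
0.0709 dits

KL divergence satisfies the Gibbs inequality: D_KL(P||Q) ≥ 0 for all distributions P, Q.

D_KL(P||Q) = Σ p(x) log(p(x)/q(x))
Term by term:
  x=0: 1/4 × log_10[(1/4)/(1/7)] = 0.0608
  x=1: 1/6 × log_10[(1/6)/(9/28)] = -0.0475
  x=2: 1/6 × log_10[(1/6)/(1/4)] = -0.0293
  x=3: 1/4 × log_10[(1/4)/(3/28)] = 0.0920
  x=4: 1/6 × log_10[(1/6)/(5/28)] = -0.0050
D_KL(P||Q) = 0.0709 dits

D_KL(P||Q) = 0.0709 ≥ 0 ✓

This non-negativity is a fundamental property: relative entropy cannot be negative because it measures how different Q is from P.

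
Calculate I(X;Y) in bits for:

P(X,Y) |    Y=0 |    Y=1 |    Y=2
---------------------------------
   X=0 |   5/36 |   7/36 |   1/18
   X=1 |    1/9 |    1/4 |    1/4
0.0679 bits

Mutual information: I(X;Y) = H(X) + H(Y) - H(X,Y)

Marginals:
P(X) = (7/18, 11/18), H(X) = 0.9641 bits
P(Y) = (1/4, 4/9, 11/36), H(Y) = 1.5426 bits

Joint entropy: H(X,Y) = 2.4388 bits

I(X;Y) = 0.9641 + 1.5426 - 2.4388 = 0.0679 bits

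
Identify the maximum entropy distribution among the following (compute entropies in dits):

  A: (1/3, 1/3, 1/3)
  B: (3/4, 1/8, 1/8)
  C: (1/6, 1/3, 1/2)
A

For a discrete distribution over n outcomes, entropy is maximized by the uniform distribution.

Computing entropies:
H(A) = 0.4771 dits
H(B) = 0.3195 dits
H(C) = 0.4392 dits

The uniform distribution (where all probabilities equal 1/3) achieves the maximum entropy of log_10(3) = 0.4771 dits.

Distribution A has the highest entropy.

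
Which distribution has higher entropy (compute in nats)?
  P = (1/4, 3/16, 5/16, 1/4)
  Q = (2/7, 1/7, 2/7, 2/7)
P

Computing entropies in nats:
H(P) = 1.3705
H(Q) = 1.3518

Distribution P has higher entropy.

Intuition: The distribution closer to uniform (more spread out) has higher entropy.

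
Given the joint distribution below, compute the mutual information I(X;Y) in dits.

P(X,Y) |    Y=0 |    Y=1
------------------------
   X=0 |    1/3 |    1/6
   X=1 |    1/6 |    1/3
0.0246 dits

Mutual information: I(X;Y) = H(X) + H(Y) - H(X,Y)

Marginals:
P(X) = (1/2, 1/2), H(X) = 0.3010 dits
P(Y) = (1/2, 1/2), H(Y) = 0.3010 dits

Joint entropy: H(X,Y) = 0.5775 dits

I(X;Y) = 0.3010 + 0.3010 - 0.5775 = 0.0246 dits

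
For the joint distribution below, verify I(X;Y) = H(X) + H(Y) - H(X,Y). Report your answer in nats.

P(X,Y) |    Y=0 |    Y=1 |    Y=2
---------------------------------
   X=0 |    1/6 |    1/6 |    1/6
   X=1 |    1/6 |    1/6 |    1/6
I(X;Y) = 0.0000 nats

Mutual information has multiple equivalent forms:
- I(X;Y) = H(X) - H(X|Y)
- I(X;Y) = H(Y) - H(Y|X)
- I(X;Y) = H(X) + H(Y) - H(X,Y)

Computing all quantities:
H(X) = 0.6931, H(Y) = 1.0986, H(X,Y) = 1.7918
H(X|Y) = 0.6931, H(Y|X) = 1.0986

Verification:
H(X) - H(X|Y) = 0.6931 - 0.6931 = 0.0000
H(Y) - H(Y|X) = 1.0986 - 1.0986 = 0.0000
H(X) + H(Y) - H(X,Y) = 0.6931 + 1.0986 - 1.7918 = 0.0000

All forms give I(X;Y) = 0.0000 nats. ✓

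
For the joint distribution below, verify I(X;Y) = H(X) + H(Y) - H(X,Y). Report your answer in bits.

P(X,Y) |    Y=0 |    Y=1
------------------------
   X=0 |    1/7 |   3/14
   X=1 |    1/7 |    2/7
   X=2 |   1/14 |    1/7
I(X;Y) = 0.0032 bits

Mutual information has multiple equivalent forms:
- I(X;Y) = H(X) - H(X|Y)
- I(X;Y) = H(Y) - H(Y|X)
- I(X;Y) = H(X) + H(Y) - H(X,Y)

Computing all quantities:
H(X) = 1.5306, H(Y) = 0.9403, H(X,Y) = 2.4677
H(X|Y) = 1.5274, H(Y|X) = 0.9371

Verification:
H(X) - H(X|Y) = 1.5306 - 1.5274 = 0.0032
H(Y) - H(Y|X) = 0.9403 - 0.9371 = 0.0032
H(X) + H(Y) - H(X,Y) = 1.5306 + 0.9403 - 2.4677 = 0.0032

All forms give I(X;Y) = 0.0032 bits. ✓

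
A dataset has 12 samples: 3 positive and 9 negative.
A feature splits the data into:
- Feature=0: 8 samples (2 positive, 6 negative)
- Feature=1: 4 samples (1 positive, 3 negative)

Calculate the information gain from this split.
0.0000 bits

Information Gain = H(Y) - H(Y|Feature)

Before split:
P(positive) = 3/12 = 0.2500
H(Y) = 0.8113 bits

After split:
Feature=0: H = 0.8113 bits (weight = 8/12)
Feature=1: H = 0.8113 bits (weight = 4/12)
H(Y|Feature) = (8/12)×0.8113 + (4/12)×0.8113 = 0.8113 bits

Information Gain = 0.8113 - 0.8113 = 0.0000 bits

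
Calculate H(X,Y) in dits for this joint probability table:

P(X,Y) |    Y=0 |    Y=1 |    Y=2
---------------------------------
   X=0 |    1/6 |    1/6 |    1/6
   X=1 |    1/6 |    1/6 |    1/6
0.7782 dits

Joint entropy is H(X,Y) = -Σ_{x,y} p(x,y) log p(x,y).

Summing over all non-zero entries:
H(X,Y) = -[1/6·log_10(1/6) + 1/6·log_10(1/6) + 1/6·log_10(1/6) + 1/6·log_10(1/6) + 1/6·log_10(1/6) + 1/6·log_10(1/6)]
H(X,Y) = 0.7782 dits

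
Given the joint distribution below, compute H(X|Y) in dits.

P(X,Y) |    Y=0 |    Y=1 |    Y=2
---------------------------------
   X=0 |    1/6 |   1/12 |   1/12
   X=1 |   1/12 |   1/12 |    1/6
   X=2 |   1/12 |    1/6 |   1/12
0.4515 dits

Using the chain rule: H(X|Y) = H(X,Y) - H(Y)

First, compute H(X,Y) = 0.9287 dits

Marginal P(Y) = (1/3, 1/3, 1/3)
H(Y) = 0.4771 dits

H(X|Y) = H(X,Y) - H(Y) = 0.9287 - 0.4771 = 0.4515 dits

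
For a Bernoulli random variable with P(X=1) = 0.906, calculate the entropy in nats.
0.3117 nats

The binary entropy function is:
H(p) = -p log(p) - (1-p) log(1-p)

H(0.906) = -0.906 × log_e(0.906) - 0.094 × log_e(0.094)
H(0.906) = 0.3117 nats

Note: Binary entropy is maximized at p=0.5 (H=1 bit) and minimized at p=0 or p=1 (H=0).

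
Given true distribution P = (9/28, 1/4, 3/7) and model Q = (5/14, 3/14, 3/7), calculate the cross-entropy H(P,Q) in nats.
1.0792 nats

Cross-entropy: H(P,Q) = -Σ p(x) log q(x)

Alternatively: H(P,Q) = H(P) + D_KL(P||Q)
H(P) = 1.0745 nats
D_KL(P||Q) = 0.0047 nats

H(P,Q) = 1.0745 + 0.0047 = 1.0792 nats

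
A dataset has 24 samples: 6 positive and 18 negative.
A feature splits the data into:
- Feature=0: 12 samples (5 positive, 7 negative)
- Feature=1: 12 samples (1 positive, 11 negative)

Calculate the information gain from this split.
0.1144 bits

Information Gain = H(Y) - H(Y|Feature)

Before split:
P(positive) = 6/24 = 0.2500
H(Y) = 0.8113 bits

After split:
Feature=0: H = 0.9799 bits (weight = 12/24)
Feature=1: H = 0.4138 bits (weight = 12/24)
H(Y|Feature) = (12/24)×0.9799 + (12/24)×0.4138 = 0.6968 bits

Information Gain = 0.8113 - 0.6968 = 0.1144 bits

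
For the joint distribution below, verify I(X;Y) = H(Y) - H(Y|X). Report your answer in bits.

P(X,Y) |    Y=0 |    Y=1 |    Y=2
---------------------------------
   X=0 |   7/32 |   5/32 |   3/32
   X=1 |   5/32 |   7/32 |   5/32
I(X;Y) = 0.0237 bits

Mutual information has multiple equivalent forms:
- I(X;Y) = H(X) - H(X|Y)
- I(X;Y) = H(Y) - H(Y|X)
- I(X;Y) = H(X) + H(Y) - H(X,Y)

Computing all quantities:
H(X) = 0.9972, H(Y) = 1.5613, H(X,Y) = 2.5348
H(X|Y) = 0.9735, H(Y|X) = 1.5376

Verification:
H(X) - H(X|Y) = 0.9972 - 0.9735 = 0.0237
H(Y) - H(Y|X) = 1.5613 - 1.5376 = 0.0237
H(X) + H(Y) - H(X,Y) = 0.9972 + 1.5613 - 2.5348 = 0.0237

All forms give I(X;Y) = 0.0237 bits. ✓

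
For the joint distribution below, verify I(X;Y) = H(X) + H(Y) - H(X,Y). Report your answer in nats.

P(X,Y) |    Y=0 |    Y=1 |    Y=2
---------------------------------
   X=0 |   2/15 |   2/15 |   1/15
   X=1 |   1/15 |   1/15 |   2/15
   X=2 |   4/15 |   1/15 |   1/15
I(X;Y) = 0.0847 nats

Mutual information has multiple equivalent forms:
- I(X;Y) = H(X) - H(X|Y)
- I(X;Y) = H(Y) - H(Y|X)
- I(X;Y) = H(X) + H(Y) - H(X,Y)

Computing all quantities:
H(X) = 1.0852, H(Y) = 1.0606, H(X,Y) = 2.0611
H(X|Y) = 1.0005, H(Y|X) = 0.9759

Verification:
H(X) - H(X|Y) = 1.0852 - 1.0005 = 0.0847
H(Y) - H(Y|X) = 1.0606 - 0.9759 = 0.0847
H(X) + H(Y) - H(X,Y) = 1.0852 + 1.0606 - 2.0611 = 0.0847

All forms give I(X;Y) = 0.0847 nats. ✓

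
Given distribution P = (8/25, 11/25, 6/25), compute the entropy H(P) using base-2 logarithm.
1.5413 bits

Shannon entropy is H(X) = -Σ p(x) log p(x).

For P = (8/25, 11/25, 6/25):
H = -8/25 × log_2(8/25) -11/25 × log_2(11/25) -6/25 × log_2(6/25)
H = 1.5413 bits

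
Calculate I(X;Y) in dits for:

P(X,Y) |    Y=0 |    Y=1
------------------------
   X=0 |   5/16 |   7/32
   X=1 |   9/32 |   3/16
0.0000 dits

Mutual information: I(X;Y) = H(X) + H(Y) - H(X,Y)

Marginals:
P(X) = (17/32, 15/32), H(X) = 0.3002 dits
P(Y) = (19/32, 13/32), H(Y) = 0.2934 dits

Joint entropy: H(X,Y) = 0.5935 dits

I(X;Y) = 0.3002 + 0.2934 - 0.5935 = 0.0000 dits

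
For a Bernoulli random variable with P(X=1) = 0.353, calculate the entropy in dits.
0.2820 dits

The binary entropy function is:
H(p) = -p log(p) - (1-p) log(1-p)

H(0.353) = -0.353 × log_10(0.353) - 0.647 × log_10(0.647)
H(0.353) = 0.2820 dits

Note: Binary entropy is maximized at p=0.5 (H=1 bit) and minimized at p=0 or p=1 (H=0).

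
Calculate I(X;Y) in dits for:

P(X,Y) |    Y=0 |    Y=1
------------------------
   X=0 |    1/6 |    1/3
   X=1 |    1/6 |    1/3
0.0000 dits

Mutual information: I(X;Y) = H(X) + H(Y) - H(X,Y)

Marginals:
P(X) = (1/2, 1/2), H(X) = 0.3010 dits
P(Y) = (1/3, 2/3), H(Y) = 0.2764 dits

Joint entropy: H(X,Y) = 0.5775 dits

I(X;Y) = 0.3010 + 0.2764 - 0.5775 = 0.0000 dits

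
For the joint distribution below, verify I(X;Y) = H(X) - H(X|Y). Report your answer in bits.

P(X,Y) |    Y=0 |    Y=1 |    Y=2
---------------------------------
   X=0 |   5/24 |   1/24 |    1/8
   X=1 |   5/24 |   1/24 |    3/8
I(X;Y) = 0.0488 bits

Mutual information has multiple equivalent forms:
- I(X;Y) = H(X) - H(X|Y)
- I(X;Y) = H(Y) - H(Y|X)
- I(X;Y) = H(X) + H(Y) - H(X,Y)

Computing all quantities:
H(X) = 0.9544, H(Y) = 1.3250, H(X,Y) = 2.2307
H(X|Y) = 0.9056, H(Y|X) = 1.2762

Verification:
H(X) - H(X|Y) = 0.9544 - 0.9056 = 0.0488
H(Y) - H(Y|X) = 1.3250 - 1.2762 = 0.0488
H(X) + H(Y) - H(X,Y) = 0.9544 + 1.3250 - 2.2307 = 0.0488

All forms give I(X;Y) = 0.0488 bits. ✓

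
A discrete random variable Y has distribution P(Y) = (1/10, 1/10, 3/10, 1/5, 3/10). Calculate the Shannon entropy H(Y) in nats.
1.5048 nats

Shannon entropy is H(X) = -Σ p(x) log p(x).

For P = (1/10, 1/10, 3/10, 1/5, 3/10):
H = -1/10 × log_e(1/10) -1/10 × log_e(1/10) -3/10 × log_e(3/10) -1/5 × log_e(1/5) -3/10 × log_e(3/10)
H = 1.5048 nats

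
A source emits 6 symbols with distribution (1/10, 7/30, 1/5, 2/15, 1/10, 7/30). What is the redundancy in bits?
0.0888 bits

Redundancy measures how far a source is from maximum entropy:
R = H_max - H(X)

Maximum entropy for 6 symbols: H_max = log_2(6) = 2.5850 bits
Actual entropy: H(X) = 2.4961 bits
Redundancy: R = 2.5850 - 2.4961 = 0.0888 bits

This redundancy represents potential for compression: the source could be compressed by 0.0888 bits per symbol.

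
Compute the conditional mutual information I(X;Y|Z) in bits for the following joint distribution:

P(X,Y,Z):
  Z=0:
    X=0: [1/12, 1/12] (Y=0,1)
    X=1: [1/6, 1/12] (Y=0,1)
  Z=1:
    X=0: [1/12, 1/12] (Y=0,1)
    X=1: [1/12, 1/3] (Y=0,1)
0.0443 bits

Conditional mutual information: I(X;Y|Z) = H(X|Z) + H(Y|Z) - H(X,Y|Z)

H(Z) = 0.9799
H(X,Z) = 1.8879 → H(X|Z) = 0.9080
H(Y,Z) = 1.8879 → H(Y|Z) = 0.9080
H(X,Y,Z) = 2.7516 → H(X,Y|Z) = 1.7718

I(X;Y|Z) = 0.9080 + 0.9080 - 1.7718 = 0.0443 bits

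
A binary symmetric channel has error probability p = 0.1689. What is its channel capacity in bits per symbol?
0.3448 bits

For a binary symmetric channel (BSC) with error probability p:
Capacity C = 1 - H(p) bits per symbol

where H(p) = -p log₂(p) - (1-p) log₂(1-p) is the binary entropy function.

H(0.1689) = 0.6552 bits
C = 1 - 0.6552 = 0.3448 bits per symbol

This means we can reliably transmit up to 0.3448 bits of information per channel use.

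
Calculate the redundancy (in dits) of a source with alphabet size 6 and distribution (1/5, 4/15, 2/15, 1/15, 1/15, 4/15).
0.0587 dits

Redundancy measures how far a source is from maximum entropy:
R = H_max - H(X)

Maximum entropy for 6 symbols: H_max = log_10(6) = 0.7782 dits
Actual entropy: H(X) = 0.7194 dits
Redundancy: R = 0.7782 - 0.7194 = 0.0587 dits

This redundancy represents potential for compression: the source could be compressed by 0.0587 dits per symbol.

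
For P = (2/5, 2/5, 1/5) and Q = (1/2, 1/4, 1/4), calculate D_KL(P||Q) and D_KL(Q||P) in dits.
D_KL(P||Q) = 0.0235, D_KL(Q||P) = 0.0217

KL divergence is not symmetric: D_KL(P||Q) ≠ D_KL(Q||P) in general.

D_KL(P||Q) = 0.0235 dits
D_KL(Q||P) = 0.0217 dits

No, they are not equal!

This asymmetry is why KL divergence is not a true distance metric.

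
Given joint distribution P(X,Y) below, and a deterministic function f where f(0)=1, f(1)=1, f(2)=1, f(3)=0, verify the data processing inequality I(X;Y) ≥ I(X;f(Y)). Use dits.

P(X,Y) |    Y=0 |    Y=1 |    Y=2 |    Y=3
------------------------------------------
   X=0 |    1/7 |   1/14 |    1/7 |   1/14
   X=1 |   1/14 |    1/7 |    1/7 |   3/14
I(X;Y) = 0.0223, I(X;f(Y)) = 0.0118, inequality holds: 0.0223 ≥ 0.0118

Data Processing Inequality: For any Markov chain X → Y → Z, we have I(X;Y) ≥ I(X;Z).

Here Z = f(Y) is a deterministic function of Y, forming X → Y → Z.

Original I(X;Y) = 0.0223 dits

After applying f:
P(X,Z) where Z=f(Y):
- P(X,Z=0) = P(X,Y=3)
- P(X,Z=1) = P(X,Y=0) + P(X,Y=1) + P(X,Y=2)

I(X;Z) = I(X;f(Y)) = 0.0118 dits

Verification: 0.0223 ≥ 0.0118 ✓

Information cannot be created by processing; the function f can only lose information about X.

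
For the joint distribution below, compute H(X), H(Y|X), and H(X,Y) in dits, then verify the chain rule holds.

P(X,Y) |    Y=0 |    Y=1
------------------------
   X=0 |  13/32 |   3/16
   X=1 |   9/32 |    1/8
H(X,Y) = 0.5631, H(X) = 0.2934, H(Y|X) = 0.2697 (all in dits)

Chain rule: H(X,Y) = H(X) + H(Y|X)

Left side — joint entropy directly:
H(X,Y) = -Σ p(x,y) log p(x,y) = 0.5631 dits

Right side — compute H(Y|X) from the conditional distributions:
P(X) = (19/32, 13/32), so H(X) = 0.2934 dits
H(Y|X) = Σ_x P(X=x) · H(Y|X=x):
  P(Y|X=0) = (13/19, 6/19), H(Y|X=0) = 0.2708, weight P(X=0) = 19/32
  P(Y|X=1) = (9/13, 4/13), H(Y|X=1) = 0.2681, weight P(X=1) = 13/32
H(Y|X) = 0.2697 dits

H(X) + H(Y|X) = 0.2934 + 0.2697 = 0.5631 dits

Both sides equal 0.5631 dits. ✓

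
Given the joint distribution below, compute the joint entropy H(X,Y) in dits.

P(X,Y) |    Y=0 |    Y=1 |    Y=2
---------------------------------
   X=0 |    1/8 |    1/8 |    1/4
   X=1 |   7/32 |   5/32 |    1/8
0.7595 dits

Joint entropy is H(X,Y) = -Σ_{x,y} p(x,y) log p(x,y).

Summing over all non-zero entries:
H(X,Y) = -[1/8·log_10(1/8) + 1/8·log_10(1/8) + 1/4·log_10(1/4) + 7/32·log_10(7/32) + 5/32·log_10(5/32) + 1/8·log_10(1/8)]
H(X,Y) = 0.7595 dits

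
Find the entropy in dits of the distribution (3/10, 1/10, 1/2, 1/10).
0.5074 dits

Shannon entropy is H(X) = -Σ p(x) log p(x).

For P = (3/10, 1/10, 1/2, 1/10):
H = -3/10 × log_10(3/10) -1/10 × log_10(1/10) -1/2 × log_10(1/2) -1/10 × log_10(1/10)
H = 0.5074 dits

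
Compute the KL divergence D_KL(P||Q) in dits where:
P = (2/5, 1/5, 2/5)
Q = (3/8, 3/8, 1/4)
0.0383 dits

KL divergence: D_KL(P||Q) = Σ p(x) log(p(x)/q(x))

Computing term by term:
  x=0: 2/5 × log_10[(2/5)/(3/8)] = 2/5 × 0.0280 = 0.0112
  x=1: 1/5 × log_10[(1/5)/(3/8)] = 1/5 × -0.2730 = -0.0546
  x=2: 2/5 × log_10[(2/5)/(1/4)] = 2/5 × 0.2041 = 0.0816

D_KL(P||Q) = 0.0383 dits

Note: KL divergence is always non-negative and equals 0 iff P = Q.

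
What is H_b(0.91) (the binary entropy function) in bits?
0.4365 bits

The binary entropy function is:
H(p) = -p log(p) - (1-p) log(1-p)

H(0.91) = -0.91 × log_2(0.91) - 0.09 × log_2(0.09)
H(0.91) = 0.4365 bits

Note: Binary entropy is maximized at p=0.5 (H=1 bit) and minimized at p=0 or p=1 (H=0).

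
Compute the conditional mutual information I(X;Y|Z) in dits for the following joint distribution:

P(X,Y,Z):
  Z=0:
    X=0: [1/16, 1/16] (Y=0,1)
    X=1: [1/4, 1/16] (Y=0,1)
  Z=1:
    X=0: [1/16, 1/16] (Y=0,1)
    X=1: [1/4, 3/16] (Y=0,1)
0.0086 dits

Conditional mutual information: I(X;Y|Z) = H(X|Z) + H(Y|Z) - H(X,Y|Z)

H(Z) = 0.2976
H(X,Z) = 0.5407 → H(X|Z) = 0.2431
H(Y,Z) = 0.5791 → H(Y|Z) = 0.2815
H(X,Y,Z) = 0.8136 → H(X,Y|Z) = 0.5160

I(X;Y|Z) = 0.2431 + 0.2815 - 0.5160 = 0.0086 dits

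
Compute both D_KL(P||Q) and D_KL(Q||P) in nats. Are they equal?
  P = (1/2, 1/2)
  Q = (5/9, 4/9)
D_KL(P||Q) = 0.0062, D_KL(Q||P) = 0.0062

KL divergence is not symmetric: D_KL(P||Q) ≠ D_KL(Q||P) in general.

D_KL(P||Q) = 0.0062 nats
D_KL(Q||P) = 0.0062 nats

In this case they happen to be equal (to 4 decimal places).

This asymmetry is why KL divergence is not a true distance metric.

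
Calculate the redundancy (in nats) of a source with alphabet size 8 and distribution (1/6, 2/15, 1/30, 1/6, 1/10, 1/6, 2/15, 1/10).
0.0724 nats

Redundancy measures how far a source is from maximum entropy:
R = H_max - H(X)

Maximum entropy for 8 symbols: H_max = log_e(8) = 2.0794 nats
Actual entropy: H(X) = 2.0071 nats
Redundancy: R = 2.0794 - 2.0071 = 0.0724 nats

This redundancy represents potential for compression: the source could be compressed by 0.0724 nats per symbol.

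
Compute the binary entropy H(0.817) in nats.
0.4759 nats

The binary entropy function is:
H(p) = -p log(p) - (1-p) log(1-p)

H(0.817) = -0.817 × log_e(0.817) - 0.183 × log_e(0.183)
H(0.817) = 0.4759 nats

Note: Binary entropy is maximized at p=0.5 (H=1 bit) and minimized at p=0 or p=1 (H=0).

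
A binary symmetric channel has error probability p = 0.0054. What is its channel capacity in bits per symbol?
0.9516 bits

For a binary symmetric channel (BSC) with error probability p:
Capacity C = 1 - H(p) bits per symbol

where H(p) = -p log₂(p) - (1-p) log₂(1-p) is the binary entropy function.

H(0.0054) = 0.0484 bits
C = 1 - 0.0484 = 0.9516 bits per symbol

This means we can reliably transmit up to 0.9516 bits of information per channel use.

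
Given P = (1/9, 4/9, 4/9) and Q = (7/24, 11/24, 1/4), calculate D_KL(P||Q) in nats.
0.1348 nats

KL divergence: D_KL(P||Q) = Σ p(x) log(p(x)/q(x))

Computing term by term:
  x=0: 1/9 × log_e[(1/9)/(7/24)] = 1/9 × -0.9651 = -0.1072
  x=1: 4/9 × log_e[(4/9)/(11/24)] = 4/9 × -0.0308 = -0.0137
  x=2: 4/9 × log_e[(4/9)/(1/4)] = 4/9 × 0.5754 = 0.2557

D_KL(P||Q) = 0.1348 nats

Note: KL divergence is always non-negative and equals 0 iff P = Q.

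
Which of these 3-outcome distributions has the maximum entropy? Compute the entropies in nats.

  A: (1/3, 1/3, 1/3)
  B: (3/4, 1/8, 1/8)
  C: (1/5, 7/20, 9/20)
A

For a discrete distribution over n outcomes, entropy is maximized by the uniform distribution.

Computing entropies:
H(A) = 1.0986 nats
H(B) = 0.7356 nats
H(C) = 1.0487 nats

The uniform distribution (where all probabilities equal 1/3) achieves the maximum entropy of log_e(3) = 1.0986 nats.

Distribution A has the highest entropy.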